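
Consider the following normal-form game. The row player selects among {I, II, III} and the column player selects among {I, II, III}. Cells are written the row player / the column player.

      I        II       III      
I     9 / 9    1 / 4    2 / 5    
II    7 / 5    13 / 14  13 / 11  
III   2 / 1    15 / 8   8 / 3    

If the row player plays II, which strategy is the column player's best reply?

With the row player fixed at II, the column player's payoffs are: I → 5, II → 14, III → 11.
The maximum is 14, achieved by II.

II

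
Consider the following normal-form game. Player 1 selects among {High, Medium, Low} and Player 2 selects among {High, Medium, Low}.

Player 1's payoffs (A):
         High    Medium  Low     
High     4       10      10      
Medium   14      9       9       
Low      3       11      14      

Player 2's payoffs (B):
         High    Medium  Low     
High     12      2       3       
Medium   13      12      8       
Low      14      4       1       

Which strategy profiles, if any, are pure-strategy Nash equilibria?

Find each player's best response to every opponent strategy; NE are the intersections.
Player 1's best responses — vs High: Medium (payoff 14); vs Medium: Low (payoff 11); vs Low: Low (payoff 14).
Player 2's best responses — vs High: High (payoff 12); vs Medium: High (payoff 13); vs Low: High (payoff 14).
The only mutual best response is (Medium, High); neither player gains by switching there.

(Medium, High)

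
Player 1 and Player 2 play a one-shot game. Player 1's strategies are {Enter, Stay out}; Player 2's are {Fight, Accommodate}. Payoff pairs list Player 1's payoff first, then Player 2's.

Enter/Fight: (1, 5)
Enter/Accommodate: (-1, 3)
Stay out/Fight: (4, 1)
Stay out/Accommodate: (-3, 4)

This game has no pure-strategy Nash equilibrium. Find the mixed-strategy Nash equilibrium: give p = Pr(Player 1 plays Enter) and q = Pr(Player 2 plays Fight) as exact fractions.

p = 3/5, q = 2/5

In a mixed NE each player is indifferent between their pure strategies, so the opponent's mix sets the indifference.
Player 2 indifferent between Fight and Accommodate: p·5 + (1−p)·1 = p·3 + (1−p)·4 ⟹ 1 + 4p = 4 + (-1)p ⟹ p = 3/5.
Player 1 indifferent between Enter and Stay out: q·1 + (1−q)·(-1) = q·4 + (1−q)·(-3) ⟹ (-1) + 2q = (-3) + 7q ⟹ q = 2/5.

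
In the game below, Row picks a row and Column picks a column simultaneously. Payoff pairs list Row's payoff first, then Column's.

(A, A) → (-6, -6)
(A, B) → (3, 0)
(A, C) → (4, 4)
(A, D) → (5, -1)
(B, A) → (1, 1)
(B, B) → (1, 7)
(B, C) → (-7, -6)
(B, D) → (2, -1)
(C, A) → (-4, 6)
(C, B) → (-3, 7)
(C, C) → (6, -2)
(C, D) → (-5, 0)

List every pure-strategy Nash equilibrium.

Find each player's best response to every opponent strategy; NE are the intersections.
Row's best responses — vs A: B (payoff 1); vs B: A (payoff 3); vs C: C (payoff 6); vs D: A (payoff 5).
Column's best responses — vs A: C (payoff 4); vs B: B (payoff 7); vs C: B (payoff 7).
No cell has both players best-responding. For instance, Row's best reply to B is A, but against A Column prefers C over B.

There is no pure-strategy Nash equilibrium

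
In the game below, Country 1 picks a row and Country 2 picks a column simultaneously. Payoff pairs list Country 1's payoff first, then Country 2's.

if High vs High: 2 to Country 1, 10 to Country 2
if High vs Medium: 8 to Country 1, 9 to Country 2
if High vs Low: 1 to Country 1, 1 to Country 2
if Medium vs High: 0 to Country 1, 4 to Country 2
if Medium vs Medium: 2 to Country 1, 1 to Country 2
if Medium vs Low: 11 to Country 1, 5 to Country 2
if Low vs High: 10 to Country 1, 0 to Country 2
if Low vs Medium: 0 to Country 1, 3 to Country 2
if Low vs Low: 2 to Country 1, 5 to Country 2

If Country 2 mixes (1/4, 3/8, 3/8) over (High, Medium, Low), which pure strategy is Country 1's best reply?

Compute Country 1's expected payoff from each pure strategy against the given mix.
High: (1/4)·2 + (3/8)·8 + (3/8)·1 = 31/8
Medium: (1/4)·0 + (3/8)·2 + (3/8)·11 = 39/8
Low: (1/4)·10 + (3/8)·0 + (3/8)·2 = 13/4
Highest expected payoff is 39/8, from Medium.

Medium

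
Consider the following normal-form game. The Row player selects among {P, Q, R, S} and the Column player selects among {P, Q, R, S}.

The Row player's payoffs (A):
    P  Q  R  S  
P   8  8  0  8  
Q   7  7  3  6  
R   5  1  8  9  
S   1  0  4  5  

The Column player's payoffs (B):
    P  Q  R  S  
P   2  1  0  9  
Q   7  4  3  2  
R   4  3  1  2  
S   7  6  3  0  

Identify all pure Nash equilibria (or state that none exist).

There is no pure-strategy Nash equilibrium

Check mutual best responses: a cell is a NE iff neither player can gain by unilaterally deviating.
The Row player's best responses — vs P: P (payoff 8); vs Q: P (payoff 8); vs R: R (payoff 8); vs S: R (payoff 9).
The Column player's best responses — vs P: S (payoff 9); vs Q: P (payoff 7); vs R: P (payoff 4); vs S: P (payoff 7).
No cell has both players best-responding. For instance, the Row player's best reply to P is P, but against P the Column player prefers S over P.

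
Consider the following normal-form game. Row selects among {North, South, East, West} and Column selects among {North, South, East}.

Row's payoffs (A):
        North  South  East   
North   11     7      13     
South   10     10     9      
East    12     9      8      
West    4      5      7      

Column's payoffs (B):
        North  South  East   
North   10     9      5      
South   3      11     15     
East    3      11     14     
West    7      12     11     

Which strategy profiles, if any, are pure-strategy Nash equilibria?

There is no pure-strategy Nash equilibrium

A profile is a Nash equilibrium when each player is best-responding to the other.
Row's best responses — vs North: East (payoff 12); vs South: South (payoff 10); vs East: North (payoff 13).
Column's best responses — vs North: North (payoff 10); vs South: East (payoff 15); vs East: East (payoff 14); vs West: South (payoff 12).
No cell has both players best-responding. For instance, Row's best reply to South is South, but against South Column prefers East over South.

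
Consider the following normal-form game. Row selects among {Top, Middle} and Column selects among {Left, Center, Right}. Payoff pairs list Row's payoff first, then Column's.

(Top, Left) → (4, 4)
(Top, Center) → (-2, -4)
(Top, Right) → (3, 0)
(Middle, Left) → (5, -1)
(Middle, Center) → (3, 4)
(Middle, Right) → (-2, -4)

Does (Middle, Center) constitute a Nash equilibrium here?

Holding Column at Center: Row gets 3 from Middle, versus -2 from Top. No profitable deviation for Row.
Holding Row at Middle: Column gets 4 from Center, versus -1 from Left, -4 from Right. No profitable deviation for Column either.

Yes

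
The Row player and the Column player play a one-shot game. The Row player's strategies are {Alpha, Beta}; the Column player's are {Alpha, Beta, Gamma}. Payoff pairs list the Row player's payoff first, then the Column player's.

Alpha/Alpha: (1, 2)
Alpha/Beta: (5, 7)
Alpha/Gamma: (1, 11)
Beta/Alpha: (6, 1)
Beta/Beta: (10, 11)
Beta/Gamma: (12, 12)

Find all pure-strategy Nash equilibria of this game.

(Beta, Gamma)

Find each player's best response to every opponent strategy; NE are the intersections.
The Row player's best responses — vs Alpha: Beta (payoff 6); vs Beta: Beta (payoff 10); vs Gamma: Beta (payoff 12).
The Column player's best responses — vs Alpha: Gamma (payoff 11); vs Beta: Gamma (payoff 12).
The only mutual best response is (Beta, Gamma); neither player gains by switching there.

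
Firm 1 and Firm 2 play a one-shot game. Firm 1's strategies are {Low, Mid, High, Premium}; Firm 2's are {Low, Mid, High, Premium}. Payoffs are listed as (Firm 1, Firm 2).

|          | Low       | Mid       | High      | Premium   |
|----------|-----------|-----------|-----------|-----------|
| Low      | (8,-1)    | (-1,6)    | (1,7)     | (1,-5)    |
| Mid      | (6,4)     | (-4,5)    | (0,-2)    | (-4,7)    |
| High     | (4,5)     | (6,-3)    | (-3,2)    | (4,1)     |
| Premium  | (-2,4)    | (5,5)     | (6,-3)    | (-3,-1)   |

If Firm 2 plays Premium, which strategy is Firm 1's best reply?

With Firm 2 fixed at Premium, Firm 1's payoffs are: Low → 1, Mid → -4, High → 4, Premium → -3.
The maximum is 4, achieved by High.

High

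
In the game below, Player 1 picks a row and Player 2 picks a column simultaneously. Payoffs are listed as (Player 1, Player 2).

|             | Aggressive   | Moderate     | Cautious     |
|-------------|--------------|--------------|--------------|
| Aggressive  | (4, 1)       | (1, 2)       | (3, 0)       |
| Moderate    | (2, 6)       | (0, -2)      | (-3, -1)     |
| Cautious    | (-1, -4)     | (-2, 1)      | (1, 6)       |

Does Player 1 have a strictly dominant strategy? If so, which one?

Aggressive

A strategy is strictly dominant if it gives Player 1 a strictly higher payoff than every other strategy, against every choice by the opponent.
Aggressive strictly dominates: vs Aggressive: 4 > each of {2, -1}; vs Moderate: 1 > each of {0, -2}; vs Cautious: 3 > each of {-3, 1}.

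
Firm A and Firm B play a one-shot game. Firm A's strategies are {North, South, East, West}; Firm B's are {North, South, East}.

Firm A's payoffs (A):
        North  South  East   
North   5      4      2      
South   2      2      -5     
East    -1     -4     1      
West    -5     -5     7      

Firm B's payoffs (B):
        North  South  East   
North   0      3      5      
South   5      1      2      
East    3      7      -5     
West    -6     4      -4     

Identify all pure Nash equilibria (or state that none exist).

None

A profile is a Nash equilibrium when each player is best-responding to the other.
Firm A's best responses — vs North: North (payoff 5); vs South: North (payoff 4); vs East: West (payoff 7).
Firm B's best responses — vs North: East (payoff 5); vs South: North (payoff 5); vs East: South (payoff 7); vs West: South (payoff 4).
No cell has both players best-responding. For instance, Firm A's best reply to East is West, but against West Firm B prefers South over East.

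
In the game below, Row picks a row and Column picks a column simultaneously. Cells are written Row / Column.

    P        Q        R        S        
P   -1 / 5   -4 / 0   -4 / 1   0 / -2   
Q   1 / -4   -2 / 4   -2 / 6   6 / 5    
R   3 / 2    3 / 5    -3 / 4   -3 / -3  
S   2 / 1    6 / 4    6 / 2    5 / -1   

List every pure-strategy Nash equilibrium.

(S, Q)

Find each player's best response to every opponent strategy; NE are the intersections.
Row's best responses — vs P: R (payoff 3); vs Q: S (payoff 6); vs R: S (payoff 6); vs S: Q (payoff 6).
Column's best responses — vs P: P (payoff 5); vs Q: R (payoff 6); vs R: Q (payoff 5); vs S: Q (payoff 4).
The only mutual best response is (S, Q); neither player gains by switching there.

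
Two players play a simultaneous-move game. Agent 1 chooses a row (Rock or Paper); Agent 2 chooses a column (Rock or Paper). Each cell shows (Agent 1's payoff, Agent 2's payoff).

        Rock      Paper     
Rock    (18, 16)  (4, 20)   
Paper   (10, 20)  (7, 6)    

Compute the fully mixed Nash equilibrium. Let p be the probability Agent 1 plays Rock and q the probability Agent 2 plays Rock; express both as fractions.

p = 7/9, q = 3/11

In a mixed NE each player is indifferent between their pure strategies, so the opponent's mix sets the indifference.
Agent 2 indifferent between Rock and Paper: p·16 + (1−p)·20 = p·20 + (1−p)·6 ⟹ 20 + (-4)p = 6 + 14p ⟹ p = 7/9.
Agent 1 indifferent between Rock and Paper: q·18 + (1−q)·4 = q·10 + (1−q)·7 ⟹ 4 + 14q = 7 + 3q ⟹ q = 3/11.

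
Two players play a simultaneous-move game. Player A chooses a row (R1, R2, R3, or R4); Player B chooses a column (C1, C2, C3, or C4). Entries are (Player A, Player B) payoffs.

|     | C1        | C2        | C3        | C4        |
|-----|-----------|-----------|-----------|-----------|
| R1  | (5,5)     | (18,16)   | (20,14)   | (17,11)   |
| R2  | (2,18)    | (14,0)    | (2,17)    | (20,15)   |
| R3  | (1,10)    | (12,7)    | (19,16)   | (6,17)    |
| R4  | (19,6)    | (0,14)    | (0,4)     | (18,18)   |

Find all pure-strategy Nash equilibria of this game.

A profile is a Nash equilibrium when each player is best-responding to the other.
Player A's best responses — vs C1: R4 (payoff 19); vs C2: R1 (payoff 18); vs C3: R1 (payoff 20); vs C4: R2 (payoff 20).
Player B's best responses — vs R1: C2 (payoff 16); vs R2: C1 (payoff 18); vs R3: C4 (payoff 17); vs R4: C4 (payoff 18).
The only mutual best response is (R1, C2); neither player gains by switching there.

(R1, C2)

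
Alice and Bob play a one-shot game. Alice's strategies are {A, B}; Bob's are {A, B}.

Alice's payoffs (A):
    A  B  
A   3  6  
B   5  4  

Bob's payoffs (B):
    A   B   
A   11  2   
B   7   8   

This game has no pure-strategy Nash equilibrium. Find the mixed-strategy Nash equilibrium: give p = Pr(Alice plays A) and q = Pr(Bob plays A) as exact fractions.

In a mixed NE each player is indifferent between their pure strategies, so the opponent's mix sets the indifference.
Bob indifferent between A and B: p·11 + (1−p)·7 = p·2 + (1−p)·8 ⟹ 7 + 4p = 8 + (-6)p ⟹ p = 1/10.
Alice indifferent between A and B: q·3 + (1−q)·6 = q·5 + (1−q)·4 ⟹ 6 + (-3)q = 4 + 1q ⟹ q = 1/2.

p = 1/10, q = 1/2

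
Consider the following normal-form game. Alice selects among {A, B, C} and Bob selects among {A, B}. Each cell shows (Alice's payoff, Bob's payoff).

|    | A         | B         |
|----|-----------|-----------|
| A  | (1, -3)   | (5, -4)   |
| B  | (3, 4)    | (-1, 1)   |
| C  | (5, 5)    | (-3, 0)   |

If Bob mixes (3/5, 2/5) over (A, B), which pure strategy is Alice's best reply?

A

Alice's best reply maximizes expected payoff against the mix.
A: (3/5)·1 + (2/5)·5 = 13/5
B: (3/5)·3 + (2/5)·(-1) = 7/5
C: (3/5)·5 + (2/5)·(-3) = 9/5
Highest expected payoff is 13/5, from A.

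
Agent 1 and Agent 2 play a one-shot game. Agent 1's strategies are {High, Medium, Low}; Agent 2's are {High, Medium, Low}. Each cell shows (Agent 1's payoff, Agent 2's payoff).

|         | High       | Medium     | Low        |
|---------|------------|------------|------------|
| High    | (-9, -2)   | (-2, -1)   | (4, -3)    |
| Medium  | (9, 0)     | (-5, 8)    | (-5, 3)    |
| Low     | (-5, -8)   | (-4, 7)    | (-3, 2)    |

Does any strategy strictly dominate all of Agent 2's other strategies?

Medium

A strategy is strictly dominant if it gives Agent 2 a strictly higher payoff than every other strategy, against every choice by the opponent.
Medium strictly dominates: vs High: -1 > each of {-2, -3}; vs Medium: 8 > each of {0, 3}; vs Low: 7 > each of {-8, 2}.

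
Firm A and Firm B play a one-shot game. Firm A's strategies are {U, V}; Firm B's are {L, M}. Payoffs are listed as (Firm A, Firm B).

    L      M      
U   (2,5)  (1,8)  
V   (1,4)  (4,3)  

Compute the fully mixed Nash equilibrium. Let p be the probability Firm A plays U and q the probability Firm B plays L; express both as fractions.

In a mixed NE each player is indifferent between their pure strategies, so the opponent's mix sets the indifference.
Firm B indifferent between L and M: p·5 + (1−p)·4 = p·8 + (1−p)·3 ⟹ 4 + 1p = 3 + 5p ⟹ p = 1/4.
Firm A indifferent between U and V: q·2 + (1−q)·1 = q·1 + (1−q)·4 ⟹ 1 + 1q = 4 + (-3)q ⟹ q = 3/4.

p = 1/4, q = 3/4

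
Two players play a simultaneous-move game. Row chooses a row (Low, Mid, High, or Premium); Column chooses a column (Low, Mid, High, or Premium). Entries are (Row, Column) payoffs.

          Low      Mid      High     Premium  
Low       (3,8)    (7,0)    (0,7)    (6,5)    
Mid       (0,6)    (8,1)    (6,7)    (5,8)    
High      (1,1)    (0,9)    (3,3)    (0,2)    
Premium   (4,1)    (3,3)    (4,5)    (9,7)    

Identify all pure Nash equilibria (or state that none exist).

A profile is a Nash equilibrium when each player is best-responding to the other.
Row's best responses — vs Low: Premium (payoff 4); vs Mid: Mid (payoff 8); vs High: Mid (payoff 6); vs Premium: Premium (payoff 9).
Column's best responses — vs Low: Low (payoff 8); vs Mid: Premium (payoff 8); vs High: Mid (payoff 9); vs Premium: Premium (payoff 7).
The only mutual best response is (Premium, Premium); neither player gains by switching there.

(Premium, Premium)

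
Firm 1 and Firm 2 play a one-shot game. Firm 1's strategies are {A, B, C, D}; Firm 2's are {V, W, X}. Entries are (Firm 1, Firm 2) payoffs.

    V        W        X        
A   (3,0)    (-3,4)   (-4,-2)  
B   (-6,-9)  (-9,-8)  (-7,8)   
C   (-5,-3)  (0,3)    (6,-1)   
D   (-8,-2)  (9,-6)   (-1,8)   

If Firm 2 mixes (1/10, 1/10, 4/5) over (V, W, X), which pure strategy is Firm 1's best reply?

C

Firm 1's best reply maximizes expected payoff against the mix.
A: (1/10)·3 + (1/10)·(-3) + (4/5)·(-4) = -16/5
B: (1/10)·(-6) + (1/10)·(-9) + (4/5)·(-7) = -71/10
C: (1/10)·(-5) + (1/10)·0 + (4/5)·6 = 43/10
D: (1/10)·(-8) + (1/10)·9 + (4/5)·(-1) = -7/10
Highest expected payoff is 43/10, from C.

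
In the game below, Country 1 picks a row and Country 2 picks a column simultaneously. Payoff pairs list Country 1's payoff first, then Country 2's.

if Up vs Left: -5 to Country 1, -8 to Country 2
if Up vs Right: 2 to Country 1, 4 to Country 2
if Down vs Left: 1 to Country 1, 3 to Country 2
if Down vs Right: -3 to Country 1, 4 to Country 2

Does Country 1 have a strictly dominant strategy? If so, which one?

None

A strategy is strictly dominant if it gives Country 1 a strictly higher payoff than every other strategy, against every choice by the opponent.
Up is not dominant: against Left, Down gives 1 > -5.
Down is not dominant: against Right, Up gives 2 > -3.
No single strategy is best against every opponent action.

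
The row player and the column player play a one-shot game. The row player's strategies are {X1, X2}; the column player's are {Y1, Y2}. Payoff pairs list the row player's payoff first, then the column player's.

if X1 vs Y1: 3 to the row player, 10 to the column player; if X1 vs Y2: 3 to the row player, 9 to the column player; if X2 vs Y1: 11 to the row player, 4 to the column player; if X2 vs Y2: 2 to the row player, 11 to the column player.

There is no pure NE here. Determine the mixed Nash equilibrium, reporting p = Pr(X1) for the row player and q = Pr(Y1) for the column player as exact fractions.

Each player's mixing probability is pinned down by making the *other* player indifferent.
The column player indifferent between Y1 and Y2: p·10 + (1−p)·4 = p·9 + (1−p)·11 ⟹ 4 + 6p = 11 + (-2)p ⟹ p = 7/8.
The row player indifferent between X1 and X2: q·3 + (1−q)·3 = q·11 + (1−q)·2 ⟹ 3 + 0q = 2 + 9q ⟹ q = 1/9.

p = 7/8, q = 1/9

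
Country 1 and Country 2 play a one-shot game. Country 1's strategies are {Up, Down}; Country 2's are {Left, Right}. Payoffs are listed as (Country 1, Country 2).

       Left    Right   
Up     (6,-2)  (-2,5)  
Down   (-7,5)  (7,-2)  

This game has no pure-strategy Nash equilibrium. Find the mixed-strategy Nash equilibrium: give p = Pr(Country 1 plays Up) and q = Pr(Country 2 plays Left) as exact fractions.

p = 1/2, q = 9/22

Each player's mixing probability is pinned down by making the *other* player indifferent.
Country 2 indifferent between Left and Right: p·(-2) + (1−p)·5 = p·5 + (1−p)·(-2) ⟹ 5 + (-7)p = (-2) + 7p ⟹ p = 1/2.
Country 1 indifferent between Up and Down: q·6 + (1−q)·(-2) = q·(-7) + (1−q)·7 ⟹ (-2) + 8q = 7 + (-14)q ⟹ q = 9/22.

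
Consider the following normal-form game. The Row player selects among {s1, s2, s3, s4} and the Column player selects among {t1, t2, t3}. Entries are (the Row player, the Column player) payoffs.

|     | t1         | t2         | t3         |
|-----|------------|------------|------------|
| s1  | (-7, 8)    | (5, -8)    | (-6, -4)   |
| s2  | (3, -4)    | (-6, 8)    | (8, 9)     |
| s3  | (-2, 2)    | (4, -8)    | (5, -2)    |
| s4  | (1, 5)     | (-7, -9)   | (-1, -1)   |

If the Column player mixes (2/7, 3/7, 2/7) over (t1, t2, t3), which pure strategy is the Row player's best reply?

Compute the Row player's expected payoff from each pure strategy against the given mix.
s1: (2/7)·(-7) + (3/7)·5 + (2/7)·(-6) = -11/7
s2: (2/7)·3 + (3/7)·(-6) + (2/7)·8 = 4/7
s3: (2/7)·(-2) + (3/7)·4 + (2/7)·5 = 18/7
s4: (2/7)·1 + (3/7)·(-7) + (2/7)·(-1) = -3
Highest expected payoff is 18/7, from s3.

s3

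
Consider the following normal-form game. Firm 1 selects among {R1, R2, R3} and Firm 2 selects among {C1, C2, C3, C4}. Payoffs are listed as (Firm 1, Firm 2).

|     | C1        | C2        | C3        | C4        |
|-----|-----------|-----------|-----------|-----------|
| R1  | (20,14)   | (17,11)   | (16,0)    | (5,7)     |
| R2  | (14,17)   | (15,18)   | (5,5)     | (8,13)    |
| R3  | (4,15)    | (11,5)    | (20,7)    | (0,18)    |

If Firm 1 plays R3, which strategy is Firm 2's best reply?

With Firm 1 fixed at R3, Firm 2's payoffs are: C1 → 15, C2 → 5, C3 → 7, C4 → 18.
The maximum is 18, achieved by C4.

C4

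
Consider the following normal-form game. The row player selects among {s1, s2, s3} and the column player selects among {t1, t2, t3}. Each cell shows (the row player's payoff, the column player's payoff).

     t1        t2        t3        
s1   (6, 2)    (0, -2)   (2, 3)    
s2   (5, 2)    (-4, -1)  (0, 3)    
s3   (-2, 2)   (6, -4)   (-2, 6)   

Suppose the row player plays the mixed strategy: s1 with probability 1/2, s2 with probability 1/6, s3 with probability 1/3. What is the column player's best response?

t3

The column player's best reply maximizes expected payoff against the mix.
t1: (1/2)·2 + (1/6)·2 + (1/3)·2 = 2
t2: (1/2)·(-2) + (1/6)·(-1) + (1/3)·(-4) = -5/2
t3: (1/2)·3 + (1/6)·3 + (1/3)·6 = 4
Highest expected payoff is 4, from t3.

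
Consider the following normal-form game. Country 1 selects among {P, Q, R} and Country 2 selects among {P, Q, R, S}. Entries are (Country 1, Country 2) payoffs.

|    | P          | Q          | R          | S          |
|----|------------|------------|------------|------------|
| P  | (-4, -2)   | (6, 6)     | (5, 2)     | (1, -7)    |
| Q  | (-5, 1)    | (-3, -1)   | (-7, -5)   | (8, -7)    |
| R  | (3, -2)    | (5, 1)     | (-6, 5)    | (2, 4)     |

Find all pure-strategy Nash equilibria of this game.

(P, Q)

Check mutual best responses: a cell is a NE iff neither player can gain by unilaterally deviating.
Country 1's best responses — vs P: R (payoff 3); vs Q: P (payoff 6); vs R: P (payoff 5); vs S: Q (payoff 8).
Country 2's best responses — vs P: Q (payoff 6); vs Q: P (payoff 1); vs R: R (payoff 5).
The only mutual best response is (P, Q); neither player gains by switching there.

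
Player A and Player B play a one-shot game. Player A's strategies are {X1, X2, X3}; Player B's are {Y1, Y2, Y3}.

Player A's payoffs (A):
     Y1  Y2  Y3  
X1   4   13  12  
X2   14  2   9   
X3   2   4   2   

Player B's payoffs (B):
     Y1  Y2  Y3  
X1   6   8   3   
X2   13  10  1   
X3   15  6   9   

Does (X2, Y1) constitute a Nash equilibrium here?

Holding Player B at Y1: Player A gets 14 from X2, versus 4 from X1, 2 from X3. No profitable deviation for Player A.
Holding Player A at X2: Player B gets 13 from Y1, versus 10 from Y2, 1 from Y3. No profitable deviation for Player B either.

Yes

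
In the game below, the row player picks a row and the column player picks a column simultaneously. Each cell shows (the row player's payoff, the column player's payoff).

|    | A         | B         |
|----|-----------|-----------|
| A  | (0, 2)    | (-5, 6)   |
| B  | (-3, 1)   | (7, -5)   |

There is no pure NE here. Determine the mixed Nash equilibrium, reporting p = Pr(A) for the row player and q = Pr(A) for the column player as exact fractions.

p = 3/5, q = 4/5

Each player's mixing probability is pinned down by making the *other* player indifferent.
The column player indifferent between A and B: p·2 + (1−p)·1 = p·6 + (1−p)·(-5) ⟹ 1 + 1p = (-5) + 11p ⟹ p = 3/5.
The row player indifferent between A and B: q·0 + (1−q)·(-5) = q·(-3) + (1−q)·7 ⟹ (-5) + 5q = 7 + (-10)q ⟹ q = 4/5.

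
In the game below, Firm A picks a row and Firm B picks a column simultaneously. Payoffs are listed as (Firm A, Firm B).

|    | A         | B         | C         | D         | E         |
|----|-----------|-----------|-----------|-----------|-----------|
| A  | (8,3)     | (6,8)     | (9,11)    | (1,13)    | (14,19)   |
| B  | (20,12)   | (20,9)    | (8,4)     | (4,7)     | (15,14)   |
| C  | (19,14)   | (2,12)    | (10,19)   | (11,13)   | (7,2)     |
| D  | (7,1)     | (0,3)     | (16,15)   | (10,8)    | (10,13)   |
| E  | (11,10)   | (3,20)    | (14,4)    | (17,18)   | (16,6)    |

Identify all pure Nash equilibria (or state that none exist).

(D, C)

Find each player's best response to every opponent strategy; NE are the intersections.
Firm A's best responses — vs A: B (payoff 20); vs B: B (payoff 20); vs C: D (payoff 16); vs D: E (payoff 17); vs E: E (payoff 16).
Firm B's best responses — vs A: E (payoff 19); vs B: E (payoff 14); vs C: C (payoff 19); vs D: C (payoff 15); vs E: B (payoff 20).
The only mutual best response is (D, C); neither player gains by switching there.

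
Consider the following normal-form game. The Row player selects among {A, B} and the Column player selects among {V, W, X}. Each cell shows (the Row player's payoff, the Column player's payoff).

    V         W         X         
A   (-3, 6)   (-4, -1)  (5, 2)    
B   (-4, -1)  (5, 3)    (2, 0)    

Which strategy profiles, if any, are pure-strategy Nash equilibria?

(A, V) and (B, W)

Check mutual best responses: a cell is a NE iff neither player can gain by unilaterally deviating.
The Row player's best responses — vs V: A (payoff -3); vs W: B (payoff 5); vs X: A (payoff 5).
The Column player's best responses — vs A: V (payoff 6); vs B: W (payoff 3).
Mutual best responses occur at (A, V) and (B, W); at each, neither player gains by switching.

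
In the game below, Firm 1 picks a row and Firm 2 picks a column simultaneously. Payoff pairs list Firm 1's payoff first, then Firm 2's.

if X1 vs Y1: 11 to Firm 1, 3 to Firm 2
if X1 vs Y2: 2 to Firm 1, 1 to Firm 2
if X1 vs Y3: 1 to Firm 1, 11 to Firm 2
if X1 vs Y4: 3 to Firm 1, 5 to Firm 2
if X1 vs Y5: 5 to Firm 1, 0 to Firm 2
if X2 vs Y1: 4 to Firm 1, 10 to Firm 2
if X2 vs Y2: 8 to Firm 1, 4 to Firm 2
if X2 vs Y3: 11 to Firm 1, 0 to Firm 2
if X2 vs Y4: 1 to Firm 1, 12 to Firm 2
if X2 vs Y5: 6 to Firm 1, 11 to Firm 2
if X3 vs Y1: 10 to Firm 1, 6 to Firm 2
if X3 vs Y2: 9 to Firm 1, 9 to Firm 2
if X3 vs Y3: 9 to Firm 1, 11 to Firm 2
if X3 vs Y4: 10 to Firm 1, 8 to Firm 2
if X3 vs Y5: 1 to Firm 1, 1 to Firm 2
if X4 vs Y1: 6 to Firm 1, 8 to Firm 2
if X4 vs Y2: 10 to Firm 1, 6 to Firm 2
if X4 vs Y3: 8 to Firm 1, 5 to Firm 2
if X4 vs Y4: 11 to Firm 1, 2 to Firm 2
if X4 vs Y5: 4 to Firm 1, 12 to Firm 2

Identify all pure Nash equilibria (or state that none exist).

No pure-strategy Nash equilibrium

Check mutual best responses: a cell is a NE iff neither player can gain by unilaterally deviating.
Firm 1's best responses — vs Y1: X1 (payoff 11); vs Y2: X4 (payoff 10); vs Y3: X2 (payoff 11); vs Y4: X4 (payoff 11); vs Y5: X2 (payoff 6).
Firm 2's best responses — vs X1: Y3 (payoff 11); vs X2: Y4 (payoff 12); vs X3: Y3 (payoff 11); vs X4: Y5 (payoff 12).
No cell has both players best-responding. For instance, Firm 1's best reply to Y4 is X4, but against X4 Firm 2 prefers Y5 over Y4.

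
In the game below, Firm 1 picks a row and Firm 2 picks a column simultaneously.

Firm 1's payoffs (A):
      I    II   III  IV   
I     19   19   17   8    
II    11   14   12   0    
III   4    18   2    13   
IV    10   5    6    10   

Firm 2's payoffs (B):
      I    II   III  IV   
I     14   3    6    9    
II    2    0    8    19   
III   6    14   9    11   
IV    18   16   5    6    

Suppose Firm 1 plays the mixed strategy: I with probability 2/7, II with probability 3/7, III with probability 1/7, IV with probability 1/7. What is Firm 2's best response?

IV

Firm 2's best reply maximizes expected payoff against the mix.
I: (2/7)·14 + (3/7)·2 + (1/7)·6 + (1/7)·18 = 58/7
II: (2/7)·3 + (3/7)·0 + (1/7)·14 + (1/7)·16 = 36/7
III: (2/7)·6 + (3/7)·8 + (1/7)·9 + (1/7)·5 = 50/7
IV: (2/7)·9 + (3/7)·19 + (1/7)·11 + (1/7)·6 = 92/7
Highest expected payoff is 92/7, from IV.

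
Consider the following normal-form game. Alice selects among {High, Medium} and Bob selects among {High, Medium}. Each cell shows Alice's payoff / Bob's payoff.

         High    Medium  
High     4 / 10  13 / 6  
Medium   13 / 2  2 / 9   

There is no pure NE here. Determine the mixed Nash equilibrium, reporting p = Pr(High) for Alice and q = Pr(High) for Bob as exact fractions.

p = 7/11, q = 11/20

Each player's mixing probability is pinned down by making the *other* player indifferent.
Bob indifferent between High and Medium: p·10 + (1−p)·2 = p·6 + (1−p)·9 ⟹ 2 + 8p = 9 + (-3)p ⟹ p = 7/11.
Alice indifferent between High and Medium: q·4 + (1−q)·13 = q·13 + (1−q)·2 ⟹ 13 + (-9)q = 2 + 11q ⟹ q = 11/20.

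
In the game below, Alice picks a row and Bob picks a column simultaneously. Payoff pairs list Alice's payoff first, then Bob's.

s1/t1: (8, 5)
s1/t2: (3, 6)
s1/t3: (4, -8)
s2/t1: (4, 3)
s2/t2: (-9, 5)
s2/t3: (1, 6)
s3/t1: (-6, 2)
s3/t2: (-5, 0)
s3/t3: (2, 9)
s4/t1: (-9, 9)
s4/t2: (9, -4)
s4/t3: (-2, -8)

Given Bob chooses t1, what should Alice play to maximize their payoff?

s1

With Bob fixed at t1, Alice's payoffs are: s1 → 8, s2 → 4, s3 → -6, s4 → -9.
The maximum is 8, achieved by s1.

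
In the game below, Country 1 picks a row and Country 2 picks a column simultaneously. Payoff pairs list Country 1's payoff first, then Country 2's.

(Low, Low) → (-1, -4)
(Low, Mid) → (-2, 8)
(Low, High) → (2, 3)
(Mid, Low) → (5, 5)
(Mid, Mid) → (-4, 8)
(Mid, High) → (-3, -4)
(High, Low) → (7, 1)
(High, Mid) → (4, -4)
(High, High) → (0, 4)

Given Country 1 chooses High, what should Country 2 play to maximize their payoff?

With Country 1 fixed at High, Country 2's payoffs are: Low → 1, Mid → -4, High → 4.
The maximum is 4, achieved by High.

High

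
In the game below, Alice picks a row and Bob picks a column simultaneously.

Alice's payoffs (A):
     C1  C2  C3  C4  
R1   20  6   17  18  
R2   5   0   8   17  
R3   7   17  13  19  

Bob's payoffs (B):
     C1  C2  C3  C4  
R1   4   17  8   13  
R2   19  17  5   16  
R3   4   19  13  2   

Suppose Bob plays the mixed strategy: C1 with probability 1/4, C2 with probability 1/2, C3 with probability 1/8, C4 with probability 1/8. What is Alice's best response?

Alice's best reply maximizes expected payoff against the mix.
R1: (1/4)·20 + (1/2)·6 + (1/8)·17 + (1/8)·18 = 99/8
R2: (1/4)·5 + (1/2)·0 + (1/8)·8 + (1/8)·17 = 35/8
R3: (1/4)·7 + (1/2)·17 + (1/8)·13 + (1/8)·19 = 57/4
Highest expected payoff is 57/4, from R3.

R3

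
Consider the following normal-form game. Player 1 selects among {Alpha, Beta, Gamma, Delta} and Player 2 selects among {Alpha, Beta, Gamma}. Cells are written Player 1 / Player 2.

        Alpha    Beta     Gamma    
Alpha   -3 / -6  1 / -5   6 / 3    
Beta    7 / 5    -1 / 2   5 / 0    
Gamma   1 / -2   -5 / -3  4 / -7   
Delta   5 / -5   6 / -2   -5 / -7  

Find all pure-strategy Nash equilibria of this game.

Find each player's best response to every opponent strategy; NE are the intersections.
Player 1's best responses — vs Alpha: Beta (payoff 7); vs Beta: Delta (payoff 6); vs Gamma: Alpha (payoff 6).
Player 2's best responses — vs Alpha: Gamma (payoff 3); vs Beta: Alpha (payoff 5); vs Gamma: Alpha (payoff -2); vs Delta: Beta (payoff -2).
Mutual best responses occur at (Alpha, Gamma), (Beta, Alpha), and (Delta, Beta); at each, neither player gains by switching.

(Alpha, Gamma), (Beta, Alpha), and (Delta, Beta)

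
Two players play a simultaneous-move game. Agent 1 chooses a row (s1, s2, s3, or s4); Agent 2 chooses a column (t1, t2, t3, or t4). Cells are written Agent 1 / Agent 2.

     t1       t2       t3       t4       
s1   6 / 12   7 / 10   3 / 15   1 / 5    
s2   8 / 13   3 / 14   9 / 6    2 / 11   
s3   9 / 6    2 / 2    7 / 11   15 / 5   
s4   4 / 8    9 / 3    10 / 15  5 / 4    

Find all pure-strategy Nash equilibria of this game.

Check mutual best responses: a cell is a NE iff neither player can gain by unilaterally deviating.
Agent 1's best responses — vs t1: s3 (payoff 9); vs t2: s4 (payoff 9); vs t3: s4 (payoff 10); vs t4: s3 (payoff 15).
Agent 2's best responses — vs s1: t3 (payoff 15); vs s2: t2 (payoff 14); vs s3: t3 (payoff 11); vs s4: t3 (payoff 15).
The only mutual best response is (s4, t3); neither player gains by switching there.

(s4, t3)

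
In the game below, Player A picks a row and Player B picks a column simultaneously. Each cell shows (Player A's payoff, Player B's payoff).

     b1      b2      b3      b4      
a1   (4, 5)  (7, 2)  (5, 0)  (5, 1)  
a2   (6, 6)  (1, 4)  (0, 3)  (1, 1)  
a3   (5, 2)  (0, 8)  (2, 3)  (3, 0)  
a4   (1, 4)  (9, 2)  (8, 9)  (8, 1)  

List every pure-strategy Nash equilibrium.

(a2, b1) and (a4, b3)

A profile is a Nash equilibrium when each player is best-responding to the other.
Player A's best responses — vs b1: a2 (payoff 6); vs b2: a4 (payoff 9); vs b3: a4 (payoff 8); vs b4: a4 (payoff 8).
Player B's best responses — vs a1: b1 (payoff 5); vs a2: b1 (payoff 6); vs a3: b2 (payoff 8); vs a4: b3 (payoff 9).
Mutual best responses occur at (a2, b1) and (a4, b3); at each, neither player gains by switching.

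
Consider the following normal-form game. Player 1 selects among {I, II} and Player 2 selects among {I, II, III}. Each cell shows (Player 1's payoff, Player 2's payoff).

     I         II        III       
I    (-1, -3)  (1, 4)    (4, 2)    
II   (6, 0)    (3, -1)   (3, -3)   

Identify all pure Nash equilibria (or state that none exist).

Check mutual best responses: a cell is a NE iff neither player can gain by unilaterally deviating.
Player 1's best responses — vs I: II (payoff 6); vs II: II (payoff 3); vs III: I (payoff 4).
Player 2's best responses — vs I: II (payoff 4); vs II: I (payoff 0).
The only mutual best response is (II, I); neither player gains by switching there.

(II, I)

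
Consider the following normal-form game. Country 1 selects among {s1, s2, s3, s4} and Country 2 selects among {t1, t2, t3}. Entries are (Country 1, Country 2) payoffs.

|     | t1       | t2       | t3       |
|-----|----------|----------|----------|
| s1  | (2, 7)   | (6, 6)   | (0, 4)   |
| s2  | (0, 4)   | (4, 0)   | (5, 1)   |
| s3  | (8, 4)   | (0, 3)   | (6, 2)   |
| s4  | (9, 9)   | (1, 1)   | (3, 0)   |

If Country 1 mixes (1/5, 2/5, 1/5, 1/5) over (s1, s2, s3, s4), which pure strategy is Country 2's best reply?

t1

Country 2's best reply maximizes expected payoff against the mix.
t1: (1/5)·7 + (2/5)·4 + (1/5)·4 + (1/5)·9 = 28/5
t2: (1/5)·6 + (2/5)·0 + (1/5)·3 + (1/5)·1 = 2
t3: (1/5)·4 + (2/5)·1 + (1/5)·2 + (1/5)·0 = 8/5
Highest expected payoff is 28/5, from t1.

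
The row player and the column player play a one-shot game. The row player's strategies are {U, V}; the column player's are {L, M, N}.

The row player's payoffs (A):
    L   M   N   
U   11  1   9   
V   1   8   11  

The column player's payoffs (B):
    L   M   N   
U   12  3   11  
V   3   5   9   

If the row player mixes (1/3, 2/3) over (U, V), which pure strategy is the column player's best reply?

The column player's best reply maximizes expected payoff against the mix.
L: (1/3)·12 + (2/3)·3 = 6
M: (1/3)·3 + (2/3)·5 = 13/3
N: (1/3)·11 + (2/3)·9 = 29/3
Highest expected payoff is 29/3, from N.

N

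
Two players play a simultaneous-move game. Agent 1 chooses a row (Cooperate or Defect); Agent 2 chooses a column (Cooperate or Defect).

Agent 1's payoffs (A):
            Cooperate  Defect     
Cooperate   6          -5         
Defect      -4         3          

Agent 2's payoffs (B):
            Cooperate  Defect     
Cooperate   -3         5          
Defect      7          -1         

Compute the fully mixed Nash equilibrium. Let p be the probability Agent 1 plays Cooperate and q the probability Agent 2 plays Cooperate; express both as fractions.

In a mixed NE each player is indifferent between their pure strategies, so the opponent's mix sets the indifference.
Agent 2 indifferent between Cooperate and Defect: p·(-3) + (1−p)·7 = p·5 + (1−p)·(-1) ⟹ 7 + (-10)p = (-1) + 6p ⟹ p = 1/2.
Agent 1 indifferent between Cooperate and Defect: q·6 + (1−q)·(-5) = q·(-4) + (1−q)·3 ⟹ (-5) + 11q = 3 + (-7)q ⟹ q = 4/9.

p = 1/2, q = 4/9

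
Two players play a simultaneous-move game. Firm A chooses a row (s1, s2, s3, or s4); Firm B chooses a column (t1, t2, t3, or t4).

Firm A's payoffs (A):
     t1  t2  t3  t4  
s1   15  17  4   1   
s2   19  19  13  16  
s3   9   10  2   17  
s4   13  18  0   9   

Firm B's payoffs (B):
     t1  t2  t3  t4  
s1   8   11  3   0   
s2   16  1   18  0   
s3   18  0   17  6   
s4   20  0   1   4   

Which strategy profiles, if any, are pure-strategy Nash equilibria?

(s2, t3)

A profile is a Nash equilibrium when each player is best-responding to the other.
Firm A's best responses — vs t1: s2 (payoff 19); vs t2: s2 (payoff 19); vs t3: s2 (payoff 13); vs t4: s3 (payoff 17).
Firm B's best responses — vs s1: t2 (payoff 11); vs s2: t3 (payoff 18); vs s3: t1 (payoff 18); vs s4: t1 (payoff 20).
The only mutual best response is (s2, t3); neither player gains by switching there.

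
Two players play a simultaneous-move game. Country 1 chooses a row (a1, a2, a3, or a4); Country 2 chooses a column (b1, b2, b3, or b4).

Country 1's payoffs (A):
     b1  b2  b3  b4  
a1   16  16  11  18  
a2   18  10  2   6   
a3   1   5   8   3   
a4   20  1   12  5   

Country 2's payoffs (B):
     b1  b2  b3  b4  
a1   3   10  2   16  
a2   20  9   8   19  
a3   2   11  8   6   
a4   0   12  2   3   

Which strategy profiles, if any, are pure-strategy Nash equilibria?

A profile is a Nash equilibrium when each player is best-responding to the other.
Country 1's best responses — vs b1: a4 (payoff 20); vs b2: a1 (payoff 16); vs b3: a4 (payoff 12); vs b4: a1 (payoff 18).
Country 2's best responses — vs a1: b4 (payoff 16); vs a2: b1 (payoff 20); vs a3: b2 (payoff 11); vs a4: b2 (payoff 12).
The only mutual best response is (a1, b4); neither player gains by switching there.

(a1, b4)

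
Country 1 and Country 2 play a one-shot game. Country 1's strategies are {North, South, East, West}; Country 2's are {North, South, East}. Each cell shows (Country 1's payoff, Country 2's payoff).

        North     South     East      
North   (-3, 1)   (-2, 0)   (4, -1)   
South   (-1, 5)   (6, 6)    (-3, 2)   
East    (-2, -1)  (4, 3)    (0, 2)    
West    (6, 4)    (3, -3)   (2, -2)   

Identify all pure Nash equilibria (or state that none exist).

(South, South) and (West, North)

A profile is a Nash equilibrium when each player is best-responding to the other.
Country 1's best responses — vs North: West (payoff 6); vs South: South (payoff 6); vs East: North (payoff 4).
Country 2's best responses — vs North: North (payoff 1); vs South: South (payoff 6); vs East: South (payoff 3); vs West: North (payoff 4).
Mutual best responses occur at (South, South) and (West, North); at each, neither player gains by switching.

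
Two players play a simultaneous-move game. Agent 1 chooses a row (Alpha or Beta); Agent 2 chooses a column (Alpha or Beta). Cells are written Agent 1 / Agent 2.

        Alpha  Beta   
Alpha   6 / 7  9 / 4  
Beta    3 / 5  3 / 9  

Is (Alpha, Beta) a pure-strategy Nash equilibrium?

Holding Agent 2 at Beta: Agent 1 gets 9 from Alpha, versus 3 from Beta. No profitable deviation for Agent 1.
Holding Agent 1 at Alpha: Agent 2 gets 4 from Beta but could get 7 by switching to Alpha. Agent 2 has a profitable deviation.

No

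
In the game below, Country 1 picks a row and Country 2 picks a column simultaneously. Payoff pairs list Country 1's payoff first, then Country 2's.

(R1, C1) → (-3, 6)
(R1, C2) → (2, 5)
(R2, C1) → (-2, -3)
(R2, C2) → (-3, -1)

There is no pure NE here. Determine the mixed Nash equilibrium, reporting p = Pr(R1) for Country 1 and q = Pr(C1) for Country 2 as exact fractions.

Each player's mixing probability is pinned down by making the *other* player indifferent.
Country 2 indifferent between C1 and C2: p·6 + (1−p)·(-3) = p·5 + (1−p)·(-1) ⟹ (-3) + 9p = (-1) + 6p ⟹ p = 2/3.
Country 1 indifferent between R1 and R2: q·(-3) + (1−q)·2 = q·(-2) + (1−q)·(-3) ⟹ 2 + (-5)q = (-3) + 1q ⟹ q = 5/6.

p = 2/3, q = 5/6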